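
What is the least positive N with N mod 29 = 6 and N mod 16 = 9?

Since 16·20 ≡ 1 (mod 29), take x = 9 + 16·((6−9)·20 mod 29) = 9 + 16·27 = 441.
Check: 441 mod 29 = 6, 441 mod 16 = 9.

441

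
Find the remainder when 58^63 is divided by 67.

Square-and-reduce mod 67: 58^1≡58, 58^2≡14, 58^4≡62, 58^8≡25, 58^16≡22, 58^32≡15.
Since 63 = 1 + 2 + 4 + 8 + 16 + 32 in binary, 58^63 ≡ 58·14·62·25·22·15 ≡ 42 (mod 67).

42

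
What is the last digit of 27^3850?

Last digits of 7^n: 7, 9, 3, 1 (period 4).
3850 leaves remainder 2 on division by 4, so 27^3850 ends in 9.

9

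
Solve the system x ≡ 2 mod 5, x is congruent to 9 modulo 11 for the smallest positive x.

Since 11·1 ≡ 1 (mod 5), take x = 9 + 11·((2−9)·1 mod 5) = 9 + 11·3 = 42.
Check: 42 mod 5 = 2, 42 mod 11 = 9.

42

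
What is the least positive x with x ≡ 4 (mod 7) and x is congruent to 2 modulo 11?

46

x ≡ 4 (mod 7) gives x ∈ {4, 11, 18, 25, 32, 39, 46}.
The first of these with x mod 11 = 2 is 46.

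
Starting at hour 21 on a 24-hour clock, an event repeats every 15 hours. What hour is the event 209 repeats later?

209·15 = 3135.
Dividing 3135 by 24 gives quotient 130 and remainder 15.
(21 + 15) mod 24 = 12.

12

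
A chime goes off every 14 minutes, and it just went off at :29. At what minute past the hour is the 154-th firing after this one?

25

154·14 = 2156.
2156 − 35·60 = 56, so 2156 ≡ 56 (mod 60).
(29 + 56) mod 60 = 25.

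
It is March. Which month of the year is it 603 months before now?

603 − 50·12 = 3, so 603 ≡ 3 (mod 12).
March − 3 months → December.

December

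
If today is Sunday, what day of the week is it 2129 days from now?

Monday

Dividing 2129 by 7 gives quotient 304 and remainder 1.
Sunday + 1 day → Monday.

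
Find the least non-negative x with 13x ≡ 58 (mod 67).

56

The inverse of 13 mod 67 is 31 (since 13·31 = 403 ≡ 1).
Multiplying both sides by 31: x ≡ 31·58 = 1798 ≡ 56 (mod 67).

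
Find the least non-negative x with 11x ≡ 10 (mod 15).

5

The inverse of 11 mod 15 is 11 (since 11·11 = 121 ≡ 1).
Multiplying both sides by 11: x ≡ 11·10 = 110 ≡ 5 (mod 15).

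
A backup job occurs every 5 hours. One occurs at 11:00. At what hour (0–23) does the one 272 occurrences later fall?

272·5 = 1360.
1360 − 56·24 = 16, so 1360 ≡ 16 (mod 24).
(11 + 16) mod 24 = 3.

3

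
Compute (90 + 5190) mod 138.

5190 = 37·138 + 84, so 5190 mod 138 = 84.
(90 + 84) mod 138 = 36.

36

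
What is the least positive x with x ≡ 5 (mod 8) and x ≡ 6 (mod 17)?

Since 17·1 ≡ 1 (mod 8), take x = 6 + 17·((5−6)·1 mod 8) = 6 + 17·7 = 125.
Check: 125 mod 8 = 5, 125 mod 17 = 6.

125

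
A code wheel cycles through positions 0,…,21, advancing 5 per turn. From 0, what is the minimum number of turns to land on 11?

11

The inverse of 5 mod 22 is 9 (since 5·9 = 45 ≡ 1).
Multiplying both sides by 9: x ≡ 9·11 = 99 ≡ 11 (mod 22).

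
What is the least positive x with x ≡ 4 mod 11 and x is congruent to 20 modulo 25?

x ≡ 4 (mod 11) gives x ∈ {4, 15, 26, 37, 48, 59, 70}.
The first of these with x mod 25 = 20 is 70.

70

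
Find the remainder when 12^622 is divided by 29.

28

By repeated squaring mod 29: 12^1≡12, 12^2≡28, 12^4≡1, 12^8≡1, 12^16≡1, 12^32≡1, 12^64≡1, 12^128≡1, 12^256≡1, 12^512≡1.
Since 622 = 2 + 4 + 8 + 32 + 64 + 512 in binary, 12^622 ≡ 28·1·1·1·1·1 ≡ 28 (mod 29).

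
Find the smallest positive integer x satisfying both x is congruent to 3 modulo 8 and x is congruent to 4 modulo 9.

x ≡ 3 (mod 8) gives x ∈ {3, 11, 19, 27, 35, 43, 51, 59, …}.
The first of these with x mod 9 = 4 is 67.

67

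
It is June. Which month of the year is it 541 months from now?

July

541 mod 12 = 1 (since 45·12 = 540).
June + 1 month → July.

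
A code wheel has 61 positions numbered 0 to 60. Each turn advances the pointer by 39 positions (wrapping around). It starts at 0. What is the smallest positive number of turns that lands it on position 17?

The inverse of 39 mod 61 is 36 (since 39·36 = 1404 ≡ 1).
So x ≡ 36·17 = 612 ≡ 2 (mod 61).
Check: 39·2 = 78 = 1·61 + 17.

2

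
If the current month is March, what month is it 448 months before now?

November

448 − 37·12 = 4, so 448 ≡ 4 (mod 12).
March − 4 months → November.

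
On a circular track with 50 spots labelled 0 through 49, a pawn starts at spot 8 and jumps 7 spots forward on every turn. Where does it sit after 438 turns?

438·7 = 3066.
3066 = 61·50 + 16, so 3066 mod 50 = 16.
(8 + 16) mod 50 = 24.

24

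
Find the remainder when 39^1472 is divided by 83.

Successive squares of 39 mod 83: 39^1≡39, 39^2≡27, 39^4≡65, 39^8≡75, 39^16≡64, 39^32≡29, 39^64≡11, 39^128≡38, 39^256≡33, 39^512≡10, 39^1024≡17.
1472 = 64 + 128 + 256 + 1024, so 39^1472 ≡ 11·38·33·17 ≡ 23 (mod 83).

23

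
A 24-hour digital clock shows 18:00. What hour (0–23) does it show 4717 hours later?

7

4717 = 196·24 + 13, so 4717 mod 24 = 13.
(18 + 13) mod 24 = 7.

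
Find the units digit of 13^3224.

1

Powers of 3 mod 10 repeat with period 4: 3, 9, 7, 1.
3224 mod 4 = 0, so the last digit matches 3^4 = 1.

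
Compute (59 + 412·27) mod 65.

412·27 = 11124.
11124 − 171·65 = 9, so 11124 ≡ 9 (mod 65).
(59 + 9) mod 65 = 3.

3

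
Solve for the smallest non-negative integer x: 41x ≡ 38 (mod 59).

41⁻¹ ≡ 36 (mod 59) because 41·36 = 1476 = 25·59 + 1.
Multiplying both sides by 36: x ≡ 36·38 = 1368 ≡ 11 (mod 59).

11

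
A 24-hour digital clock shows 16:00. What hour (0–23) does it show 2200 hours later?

2200 − 91·24 = 16, so 2200 ≡ 16 (mod 24).
(16 + 16) mod 24 = 8.

8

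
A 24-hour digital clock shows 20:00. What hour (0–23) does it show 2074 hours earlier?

2074 − 86·24 = 10, so 2074 ≡ 10 (mod 24).
(20 − 10) mod 24 = 10.

10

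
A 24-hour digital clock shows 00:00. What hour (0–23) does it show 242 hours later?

2

242 = 10·24 + 2, so 242 mod 24 = 2.
(0 + 2) mod 24 = 2.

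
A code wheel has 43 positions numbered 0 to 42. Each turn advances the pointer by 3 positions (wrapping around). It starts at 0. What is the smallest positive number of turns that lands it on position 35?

3⁻¹ ≡ 29 (mod 43) because 3·29 = 87 = 2·43 + 1.
Multiplying both sides by 29: x ≡ 29·35 = 1015 ≡ 26 (mod 43).

26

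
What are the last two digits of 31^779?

71

By repeated squaring mod 100: 31^1≡31, 31^2≡61, 31^4≡21, 31^8≡41, 31^16≡81, 31^32≡61, 31^64≡21, 31^128≡41, 31^256≡81, 31^512≡61.
779 = 1 + 2 + 8 + 256 + 512, so 31^779 ≡ 31·61·41·81·61 ≡ 71 (mod 100).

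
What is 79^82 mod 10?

Last digits of 9^n: 9, 1 (period 2).
82 leaves remainder 0 on division by 2, so 79^82 ends in 1.

1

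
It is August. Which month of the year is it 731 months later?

July

Dividing 731 by 12 gives quotient 60 and remainder 11.
August + 11 months → July.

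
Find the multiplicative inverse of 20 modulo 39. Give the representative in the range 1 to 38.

39 = 1·20 + 19
20 = 1·19 + 1
19 = 19·1 + 0
Back-substituting gives 20·2 ≡ 1 (mod 39).

2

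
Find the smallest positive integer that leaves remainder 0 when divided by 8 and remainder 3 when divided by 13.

16

x ≡ 0 (mod 8) gives x ∈ {0, 8, 16}.
The first of these with x mod 13 = 3 is 16.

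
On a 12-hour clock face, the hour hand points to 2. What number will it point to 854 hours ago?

12

854 = 71·12 + 2, so 854 mod 12 = 2.
2 − 2 → 12 on a 12-hour dial.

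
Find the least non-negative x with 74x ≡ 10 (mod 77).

74⁻¹ ≡ 51 (mod 77) because 74·51 = 3774 = 49·77 + 1.
Multiplying both sides by 51: x ≡ 51·10 = 510 ≡ 48 (mod 77).

48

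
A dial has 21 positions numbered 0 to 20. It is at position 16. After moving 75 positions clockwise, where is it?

75 = 3·21 + 12, so 75 mod 21 = 12.
(16 + 12) mod 21 = 7.

7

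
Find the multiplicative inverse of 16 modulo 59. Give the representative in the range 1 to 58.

59 = 3·16 + 11
16 = 1·11 + 5
11 = 2·5 + 1
5 = 5·1 + 0
Back-substituting gives 16·48 ≡ 1 (mod 59).

48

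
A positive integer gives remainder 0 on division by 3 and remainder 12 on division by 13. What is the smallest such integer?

12

Since 13·1 ≡ 1 (mod 3), take x = 12 + 13·((0−12)·1 mod 3) = 12 + 13·0 = 12.
Check: 12 mod 3 = 0, 12 mod 13 = 12.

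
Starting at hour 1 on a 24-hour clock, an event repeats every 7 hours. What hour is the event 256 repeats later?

256·7 = 1792.
1792 − 74·24 = 16, so 1792 ≡ 16 (mod 24).
(1 + 16) mod 24 = 17.

17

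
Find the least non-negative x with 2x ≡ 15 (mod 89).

2⁻¹ ≡ 45 (mod 89) because 2·45 = 90 = 1·89 + 1.
Multiplying both sides by 45: x ≡ 45·15 = 675 ≡ 52 (mod 89).

52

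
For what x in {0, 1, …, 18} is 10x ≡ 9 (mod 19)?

The inverse of 10 mod 19 is 2 (since 10·2 = 20 ≡ 1).
Multiplying both sides by 2: x ≡ 2·9 = 18 ≡ 18 (mod 19).

18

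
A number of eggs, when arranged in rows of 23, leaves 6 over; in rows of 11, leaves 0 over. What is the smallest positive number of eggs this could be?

Since 11·21 ≡ 1 (mod 23), take x = 0 + 11·((6−0)·21 mod 23) = 0 + 11·11 = 121.
Check: 121 mod 23 = 6, 121 mod 11 = 0.

121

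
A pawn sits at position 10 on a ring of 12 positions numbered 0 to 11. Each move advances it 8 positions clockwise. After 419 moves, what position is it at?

419·8 = 3352.
3352 = 279·12 + 4, so 3352 mod 12 = 4.
(10 + 4) mod 12 = 2.

2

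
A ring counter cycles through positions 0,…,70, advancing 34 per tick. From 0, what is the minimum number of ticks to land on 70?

The inverse of 34 mod 71 is 23 (since 34·23 = 782 ≡ 1).
So x ≡ 23·70 = 1610 ≡ 48 (mod 71).
Check: 34·48 = 1632 = 22·71 + 70.

48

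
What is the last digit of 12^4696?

6

Last digits of 2^n: 2, 4, 8, 6 (period 4).
4696 mod 4 = 0, so the last digit matches 2^4 = 6.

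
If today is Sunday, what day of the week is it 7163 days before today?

7163 − 1023·7 = 2, so 7163 ≡ 2 (mod 7).
Sunday − 2 days → Friday.

Friday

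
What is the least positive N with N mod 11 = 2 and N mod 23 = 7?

145

Since 23·1 ≡ 1 (mod 11), take x = 7 + 23·((2−7)·1 mod 11) = 7 + 23·6 = 145.
Check: 145 mod 11 = 2, 145 mod 23 = 7.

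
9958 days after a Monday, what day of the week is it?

Dividing 9958 by 7 gives quotient 1422 and remainder 4.
Monday + 4 days → Friday.

Friday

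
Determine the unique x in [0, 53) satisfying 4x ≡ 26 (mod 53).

33

The inverse of 4 mod 53 is 40 (since 4·40 = 160 ≡ 1).
So x ≡ 40·26 = 1040 ≡ 33 (mod 53).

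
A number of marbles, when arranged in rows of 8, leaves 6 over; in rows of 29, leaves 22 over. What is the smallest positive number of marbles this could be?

22

x ≡ 6 (mod 8) gives x ∈ {6, 14, 22}.
The first of these with x mod 29 = 22 is 22.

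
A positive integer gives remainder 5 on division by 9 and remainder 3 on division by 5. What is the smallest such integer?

x ≡ 3 (mod 5) gives x ∈ {3, 8, 13, 18, 23}.
The first of these with x mod 9 = 5 is 23.

23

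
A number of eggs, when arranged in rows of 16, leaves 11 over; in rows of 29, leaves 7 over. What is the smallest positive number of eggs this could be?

123

Since 29·5 ≡ 1 (mod 16), take x = 7 + 29·((11−7)·5 mod 16) = 7 + 29·4 = 123.
Check: 123 mod 16 = 11, 123 mod 29 = 7.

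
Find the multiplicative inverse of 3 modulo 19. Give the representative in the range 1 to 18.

13

3·13 = 39 = 2·19 + 1, so 3⁻¹ ≡ 13 (mod 19).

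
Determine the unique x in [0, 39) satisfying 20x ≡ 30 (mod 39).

The inverse of 20 mod 39 is 2 (since 20·2 = 40 ≡ 1).
So x ≡ 2·30 = 60 ≡ 21 (mod 39).

21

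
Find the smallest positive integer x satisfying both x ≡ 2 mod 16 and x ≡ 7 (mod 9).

34

Since 9·9 ≡ 1 (mod 16), take x = 7 + 9·((2−7)·9 mod 16) = 7 + 9·3 = 34.
Check: 34 mod 16 = 2, 34 mod 9 = 7.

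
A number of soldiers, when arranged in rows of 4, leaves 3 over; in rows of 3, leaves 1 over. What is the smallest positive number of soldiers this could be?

7

x ≡ 1 (mod 3) gives x ∈ {1, 4, 7}.
The first of these with x mod 4 = 3 is 7.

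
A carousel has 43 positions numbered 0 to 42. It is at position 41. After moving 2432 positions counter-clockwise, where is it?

2432 − 56·43 = 24, so 2432 ≡ 24 (mod 43).
(41 − 24) mod 43 = 17.

17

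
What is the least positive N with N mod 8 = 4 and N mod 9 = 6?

Since 9·1 ≡ 1 (mod 8), take x = 6 + 9·((4−6)·1 mod 8) = 6 + 9·6 = 60.
Check: 60 mod 8 = 4, 60 mod 9 = 6.

60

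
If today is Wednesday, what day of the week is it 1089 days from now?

1089 = 155·7 + 4, so 1089 mod 7 = 4.
Wednesday + 4 days → Sunday.

Sunday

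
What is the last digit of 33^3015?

7

Powers of 3 mod 10 repeat with period 4: 3, 9, 7, 1.
3015 leaves remainder 3 on division by 4, so 33^3015 ends in 7.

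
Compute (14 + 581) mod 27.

581 − 21·27 = 14, so 581 ≡ 14 (mod 27).
(14 + 14) mod 27 = 1.

1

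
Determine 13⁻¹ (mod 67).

31

67 = 5·13 + 2
13 = 6·2 + 1
2 = 2·1 + 0
Back-substituting gives 13·31 ≡ 1 (mod 67).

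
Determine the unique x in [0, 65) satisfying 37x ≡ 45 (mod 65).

The inverse of 37 mod 65 is 58 (since 37·58 = 2146 ≡ 1).
Multiplying both sides by 58: x ≡ 58·45 = 2610 ≡ 10 (mod 65).

10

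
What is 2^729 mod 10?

Last digits of 2^n: 2, 4, 8, 6 (period 4).
729 leaves remainder 1 on division by 4, so 2^729 ends in 2.

2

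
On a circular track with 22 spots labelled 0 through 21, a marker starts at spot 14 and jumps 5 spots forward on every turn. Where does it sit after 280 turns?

6

280·5 = 1400.
1400 = 63·22 + 14, so 1400 mod 22 = 14.
(14 + 14) mod 22 = 6.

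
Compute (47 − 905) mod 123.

3

905 − 7·123 = 44, so 905 ≡ 44 (mod 123).
(47 − 44) mod 123 = 3.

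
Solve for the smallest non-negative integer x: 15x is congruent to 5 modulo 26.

9

The inverse of 15 mod 26 is 7 (since 15·7 = 105 ≡ 1).
Multiplying both sides by 7: x ≡ 7·5 = 35 ≡ 9 (mod 26).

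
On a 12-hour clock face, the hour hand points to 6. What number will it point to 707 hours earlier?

7

707 − 58·12 = 11, so 707 ≡ 11 (mod 12).
6 − 11 → 7 on a 12-hour dial.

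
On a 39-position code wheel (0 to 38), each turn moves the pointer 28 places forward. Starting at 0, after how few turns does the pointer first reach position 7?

10

28⁻¹ ≡ 7 (mod 39) because 28·7 = 196 = 5·39 + 1.
So x ≡ 7·7 = 49 ≡ 10 (mod 39).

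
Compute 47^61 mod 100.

47

Successive squares of 47 mod 100: 47^1≡47, 47^2≡9, 47^4≡81, 47^8≡61, 47^16≡21, 47^32≡41.
Since 61 = 1 + 4 + 8 + 16 + 32 in binary, 47^61 ≡ 47·81·61·21·41 ≡ 47 (mod 100).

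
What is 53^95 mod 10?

7

Powers of 3 mod 10 repeat with period 4: 3, 9, 7, 1.
95 leaves remainder 3 on division by 4, so 53^95 ends in 7.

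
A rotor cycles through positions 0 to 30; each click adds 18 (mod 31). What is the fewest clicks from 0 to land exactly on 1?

19

31 = 1·18 + 13
18 = 1·13 + 5
13 = 2·5 + 3
5 = 1·3 + 2
3 = 1·2 + 1
2 = 2·1 + 0
Back-substituting gives 18·19 ≡ 1 (mod 31).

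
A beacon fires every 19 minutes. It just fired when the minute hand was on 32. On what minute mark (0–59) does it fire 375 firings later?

375·19 = 7125.
Dividing 7125 by 60 gives quotient 118 and remainder 45.
(32 + 45) mod 60 = 17.

17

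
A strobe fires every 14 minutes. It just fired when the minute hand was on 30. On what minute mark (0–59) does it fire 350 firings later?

350·14 = 4900.
Dividing 4900 by 60 gives quotient 81 and remainder 40.
(30 + 40) mod 60 = 10.

10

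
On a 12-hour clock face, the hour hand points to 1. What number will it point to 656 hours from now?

9

Dividing 656 by 12 gives quotient 54 and remainder 8.
1 + 8 → 9 on a 12-hour dial.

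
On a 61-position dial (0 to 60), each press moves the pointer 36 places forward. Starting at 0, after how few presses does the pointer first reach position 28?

The inverse of 36 mod 61 is 39 (since 36·39 = 1404 ≡ 1).
So x ≡ 39·28 = 1092 ≡ 55 (mod 61).
Check: 36·55 = 1980 = 32·61 + 28.

55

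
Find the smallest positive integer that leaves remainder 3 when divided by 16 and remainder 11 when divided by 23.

Since 23·7 ≡ 1 (mod 16), take x = 11 + 23·((3−11)·7 mod 16) = 11 + 23·8 = 195.
Check: 195 mod 16 = 3, 195 mod 23 = 11.

195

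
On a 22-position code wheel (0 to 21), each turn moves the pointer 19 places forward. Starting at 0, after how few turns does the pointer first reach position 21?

19⁻¹ ≡ 7 (mod 22) because 19·7 = 133 = 6·22 + 1.
Multiplying both sides by 7: x ≡ 7·21 = 147 ≡ 15 (mod 22).
Check: 19·15 = 285 = 12·22 + 21.

15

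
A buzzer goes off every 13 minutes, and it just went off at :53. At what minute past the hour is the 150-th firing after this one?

150·13 = 1950.
1950 = 32·60 + 30, so 1950 mod 60 = 30.
(53 + 30) mod 60 = 23.

23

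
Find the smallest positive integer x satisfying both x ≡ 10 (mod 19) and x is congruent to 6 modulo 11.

Since 11·7 ≡ 1 (mod 19), take x = 6 + 11·((10−6)·7 mod 19) = 6 + 11·9 = 105.
Check: 105 mod 19 = 10, 105 mod 11 = 6.

105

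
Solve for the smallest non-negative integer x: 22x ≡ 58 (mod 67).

27

The inverse of 22 mod 67 is 64 (since 22·64 = 1408 ≡ 1).
Multiplying both sides by 64: x ≡ 64·58 = 3712 ≡ 27 (mod 67).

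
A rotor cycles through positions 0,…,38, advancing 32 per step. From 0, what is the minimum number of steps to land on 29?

The inverse of 32 mod 39 is 11 (since 32·11 = 352 ≡ 1).
Multiplying both sides by 11: x ≡ 11·29 = 319 ≡ 7 (mod 39).
Check: 32·7 = 224 = 5·39 + 29.

7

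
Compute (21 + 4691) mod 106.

4691 = 44·106 + 27, so 4691 mod 106 = 27.
(21 + 27) mod 106 = 48.

48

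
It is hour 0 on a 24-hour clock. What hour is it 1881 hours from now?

1881 − 78·24 = 9, so 1881 ≡ 9 (mod 24).
(0 + 9) mod 24 = 9.

9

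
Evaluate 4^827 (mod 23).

16

Square-and-reduce mod 23: 4^1≡4, 4^2≡16, 4^4≡3, 4^8≡9, 4^16≡12, 4^32≡6, 4^64≡13, 4^128≡8, 4^256≡18, 4^512≡2.
Since 827 = 1 + 2 + 8 + 16 + 32 + 256 + 512 in binary, 4^827 ≡ 4·16·9·12·6·18·2 ≡ 16 (mod 23).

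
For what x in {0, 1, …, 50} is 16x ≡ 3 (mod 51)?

The inverse of 16 mod 51 is 16 (since 16·16 = 256 ≡ 1).
So x ≡ 16·3 = 48 ≡ 48 (mod 51).

48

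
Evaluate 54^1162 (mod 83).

16

By repeated squaring mod 83: 54^1≡54, 54^2≡11, 54^4≡38, 54^8≡33, 54^16≡10, 54^32≡17, 54^64≡40, 54^128≡23, 54^256≡31, 54^512≡48, 54^1024≡63.
1162 = 2 + 8 + 128 + 1024, so 54^1162 ≡ 11·33·23·63 ≡ 16 (mod 83).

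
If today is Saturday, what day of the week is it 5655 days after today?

5655 mod 7 = 6 (since 807·7 = 5649).
Saturday + 6 days → Friday.

Friday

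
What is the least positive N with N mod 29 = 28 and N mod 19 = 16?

434

x ≡ 16 (mod 19) gives x ∈ {16, 35, 54, 73, 92, 111, 130, 149, …}.
The first of these with x mod 29 = 28 is 434.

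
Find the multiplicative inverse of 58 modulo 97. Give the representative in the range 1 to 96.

92

58·92 = 5336 = 55·97 + 1, so 58⁻¹ ≡ 92 (mod 97).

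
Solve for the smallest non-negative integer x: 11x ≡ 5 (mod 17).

2

11⁻¹ ≡ 14 (mod 17) because 11·14 = 154 = 9·17 + 1.
So x ≡ 14·5 = 70 ≡ 2 (mod 17).
Check: 11·2 = 22 = 1·17 + 5.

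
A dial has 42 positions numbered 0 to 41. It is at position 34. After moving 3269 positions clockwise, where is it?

27

Dividing 3269 by 42 gives quotient 77 and remainder 35.
(34 + 35) mod 42 = 27.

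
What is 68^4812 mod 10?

The units digit of 68^n cycles with period 4: 8, 4, 2, 6, …
4812 mod 4 = 0, so the last digit matches 8^4 = 6.

6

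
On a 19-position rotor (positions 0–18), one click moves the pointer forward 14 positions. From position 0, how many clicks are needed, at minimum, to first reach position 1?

19 = 1·14 + 5
14 = 2·5 + 4
5 = 1·4 + 1
4 = 4·1 + 0
Back-substituting gives 14·15 ≡ 1 (mod 19).

15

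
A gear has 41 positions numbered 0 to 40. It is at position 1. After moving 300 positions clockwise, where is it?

300 = 7·41 + 13, so 300 mod 41 = 13.
(1 + 13) mod 41 = 14.

14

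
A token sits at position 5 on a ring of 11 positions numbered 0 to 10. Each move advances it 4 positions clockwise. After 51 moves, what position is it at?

51·4 = 204.
Dividing 204 by 11 gives quotient 18 and remainder 6.
(5 + 6) mod 11 = 0.

0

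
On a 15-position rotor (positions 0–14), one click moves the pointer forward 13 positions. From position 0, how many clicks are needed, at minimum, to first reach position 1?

7

13·7 = 91 = 6·15 + 1, so 13⁻¹ ≡ 7 (mod 15).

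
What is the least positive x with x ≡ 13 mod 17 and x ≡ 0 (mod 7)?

x ≡ 0 (mod 7) gives x ∈ {0, 7, 14, 21, 28, 35, 42, 49, …}.
The first of these with x mod 17 = 13 is 98.

98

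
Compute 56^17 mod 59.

40

Successive squares of 56 mod 59: 56^1≡56, 56^2≡9, 56^4≡22, 56^8≡12, 56^16≡26.
17 = 1 + 16, so 56^17 ≡ 56·26 ≡ 40 (mod 59).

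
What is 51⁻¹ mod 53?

26

53 = 1·51 + 2
51 = 25·2 + 1
2 = 2·1 + 0
Back-substituting gives 51·26 ≡ 1 (mod 53).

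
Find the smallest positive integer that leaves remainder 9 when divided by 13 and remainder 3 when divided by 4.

x ≡ 3 (mod 4) gives x ∈ {3, 7, 11, 15, 19, 23, 27, 31, …}.
The first of these with x mod 13 = 9 is 35.

35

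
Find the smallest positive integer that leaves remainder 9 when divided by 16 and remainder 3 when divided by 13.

Since 13·5 ≡ 1 (mod 16), take x = 3 + 13·((9−3)·5 mod 16) = 3 + 13·14 = 185.
Check: 185 mod 16 = 9, 185 mod 13 = 3.

185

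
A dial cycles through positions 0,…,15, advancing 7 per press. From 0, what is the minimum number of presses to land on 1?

The inverse of 7 mod 16 is 7 (since 7·7 = 49 ≡ 1).
Multiplying both sides by 7: x ≡ 7·1 = 7 ≡ 7 (mod 16).

7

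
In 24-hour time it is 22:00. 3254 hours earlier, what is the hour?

8

Dividing 3254 by 24 gives quotient 135 and remainder 14.
(22 − 14) mod 24 = 8.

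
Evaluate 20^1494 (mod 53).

By repeated squaring mod 53: 20^1≡20, 20^2≡29, 20^4≡46, 20^8≡49, 20^16≡16, 20^32≡44, 20^64≡28, 20^128≡42, 20^256≡15, 20^512≡13, 20^1024≡10.
Since 1494 = 2 + 4 + 16 + 64 + 128 + 256 + 1024 in binary, 20^1494 ≡ 29·46·16·28·42·15·10 ≡ 25 (mod 53).

25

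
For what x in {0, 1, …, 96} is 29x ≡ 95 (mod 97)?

20

The inverse of 29 mod 97 is 87 (since 29·87 = 2523 ≡ 1).
Multiplying both sides by 87: x ≡ 87·95 = 8265 ≡ 20 (mod 97).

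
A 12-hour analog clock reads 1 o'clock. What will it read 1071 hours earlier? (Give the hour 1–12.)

10

1071 = 89·12 + 3, so 1071 mod 12 = 3.
1 − 3 → 10 on a 12-hour dial.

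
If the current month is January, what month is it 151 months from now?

151 = 12·12 + 7, so 151 mod 12 = 7.
January + 7 months → August.

August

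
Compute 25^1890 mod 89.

45

Successive squares of 25 mod 89: 25^1≡25, 25^2≡2, 25^4≡4, 25^8≡16, 25^16≡78, 25^32≡32, 25^64≡45, 25^128≡67, 25^256≡39, 25^512≡8, 25^1024≡64.
Since 1890 = 2 + 32 + 64 + 256 + 512 + 1024 in binary, 25^1890 ≡ 2·32·45·39·8·64 ≡ 45 (mod 89).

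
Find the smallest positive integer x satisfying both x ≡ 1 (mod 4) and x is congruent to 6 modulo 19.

25

Since 19·3 ≡ 1 (mod 4), take x = 6 + 19·((1−6)·3 mod 4) = 6 + 19·1 = 25.
Check: 25 mod 4 = 1, 25 mod 19 = 6.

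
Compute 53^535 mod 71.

34

Successive squares of 53 mod 71: 53^1≡53, 53^2≡40, 53^4≡38, 53^8≡24, 53^16≡8, 53^32≡64, 53^64≡49, 53^128≡58, 53^256≡27, 53^512≡19.
535 = 1 + 2 + 4 + 16 + 512, so 53^535 ≡ 53·40·38·8·19 ≡ 34 (mod 71).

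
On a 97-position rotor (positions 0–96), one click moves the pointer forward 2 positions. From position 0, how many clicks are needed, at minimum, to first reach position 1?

49

97 = 48·2 + 1
2 = 2·1 + 0
Back-substituting gives 2·49 ≡ 1 (mod 97).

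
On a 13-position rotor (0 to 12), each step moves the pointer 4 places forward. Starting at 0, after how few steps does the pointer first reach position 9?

12

The inverse of 4 mod 13 is 10 (since 4·10 = 40 ≡ 1).
So x ≡ 10·9 = 90 ≡ 12 (mod 13).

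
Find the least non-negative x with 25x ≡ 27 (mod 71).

38

The inverse of 25 mod 71 is 54 (since 25·54 = 1350 ≡ 1).
Multiplying both sides by 54: x ≡ 54·27 = 1458 ≡ 38 (mod 71).
Check: 25·38 = 950 = 13·71 + 27.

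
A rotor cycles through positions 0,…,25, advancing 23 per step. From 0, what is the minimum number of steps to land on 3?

23⁻¹ ≡ 17 (mod 26) because 23·17 = 391 = 15·26 + 1.
Multiplying both sides by 17: x ≡ 17·3 = 51 ≡ 25 (mod 26).
Check: 23·25 = 575 = 22·26 + 3.

25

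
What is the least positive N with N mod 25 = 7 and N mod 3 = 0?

57

Since 3·17 ≡ 1 (mod 25), take x = 0 + 3·((7−0)·17 mod 25) = 0 + 3·19 = 57.
Check: 57 mod 25 = 7, 57 mod 3 = 0.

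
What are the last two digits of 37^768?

Square-and-reduce mod 100: 37^1≡37, 37^2≡69, 37^4≡61, 37^8≡21, 37^16≡41, 37^32≡81, 37^64≡61, 37^128≡21, 37^256≡41, 37^512≡81.
Since 768 = 256 + 512 in binary, 37^768 ≡ 41·81 ≡ 21 (mod 100).

21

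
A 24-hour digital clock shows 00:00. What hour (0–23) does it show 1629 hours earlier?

1629 = 67·24 + 21, so 1629 mod 24 = 21.
(0 − 21) mod 24 = 3.

3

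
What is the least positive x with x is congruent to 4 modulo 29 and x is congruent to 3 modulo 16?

x ≡ 3 (mod 16) gives x ∈ {3, 19, 35, 51, 67, 83, 99, 115, …}.
The first of these with x mod 29 = 4 is 323.

323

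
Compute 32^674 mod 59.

5

By repeated squaring mod 59: 32^1≡32, 32^2≡21, 32^4≡28, 32^8≡17, 32^16≡53, 32^32≡36, 32^64≡57, 32^128≡4, 32^256≡16, 32^512≡20.
674 = 2 + 32 + 128 + 512, so 32^674 ≡ 21·36·4·20 ≡ 5 (mod 59).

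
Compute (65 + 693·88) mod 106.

99

693·88 = 60984.
60984 mod 106 = 34 (since 575·106 = 60950).
(65 + 34) mod 106 = 99.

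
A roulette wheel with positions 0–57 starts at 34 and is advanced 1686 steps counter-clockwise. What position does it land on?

Dividing 1686 by 58 gives quotient 29 and remainder 4.
(34 − 4) mod 58 = 30.

30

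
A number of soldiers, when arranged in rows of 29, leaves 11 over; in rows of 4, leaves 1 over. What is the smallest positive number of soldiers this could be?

69

Since 4·22 ≡ 1 (mod 29), take x = 1 + 4·((11−1)·22 mod 29) = 1 + 4·17 = 69.
Check: 69 mod 29 = 11, 69 mod 4 = 1.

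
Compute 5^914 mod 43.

By repeated squaring mod 43: 5^1≡5, 5^2≡25, 5^4≡23, 5^8≡13, 5^16≡40, 5^32≡9, 5^64≡38, 5^128≡25, 5^256≡23, 5^512≡13.
914 = 2 + 16 + 128 + 256 + 512, so 5^914 ≡ 25·40·25·23·13 ≡ 9 (mod 43).

9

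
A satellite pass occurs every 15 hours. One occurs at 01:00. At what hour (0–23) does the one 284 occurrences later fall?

284·15 = 4260.
4260 mod 24 = 12 (since 177·24 = 4248).
(1 + 12) mod 24 = 13.

13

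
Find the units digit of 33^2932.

1

The units digit of 33^n cycles with period 4: 3, 9, 7, 1, …
2932 leaves remainder 0 on division by 4, so 33^2932 ends in 1.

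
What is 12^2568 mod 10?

Powers of 2 mod 10 repeat with period 4: 2, 4, 8, 6.
2568 leaves remainder 0 on division by 4, so 12^2568 ends in 6.

6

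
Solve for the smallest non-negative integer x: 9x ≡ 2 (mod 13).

6

9⁻¹ ≡ 3 (mod 13) because 9·3 = 27 = 2·13 + 1.
So x ≡ 3·2 = 6 ≡ 6 (mod 13).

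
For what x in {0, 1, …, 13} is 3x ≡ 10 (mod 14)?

The inverse of 3 mod 14 is 5 (since 3·5 = 15 ≡ 1).
So x ≡ 5·10 = 50 ≡ 8 (mod 14).

8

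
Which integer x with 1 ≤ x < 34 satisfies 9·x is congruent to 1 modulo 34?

19

34 = 3·9 + 7
9 = 1·7 + 2
7 = 3·2 + 1
2 = 2·1 + 0
Back-substituting gives 9·19 ≡ 1 (mod 34).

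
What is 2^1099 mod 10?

8

Last digits of 2^n: 2, 4, 8, 6 (period 4).
1099 mod 4 = 3, so the last digit matches 2^3 = 8.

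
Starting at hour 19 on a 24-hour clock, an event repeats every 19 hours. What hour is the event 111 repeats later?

16

111·19 = 2109.
Dividing 2109 by 24 gives quotient 87 and remainder 21.
(19 + 21) mod 24 = 16.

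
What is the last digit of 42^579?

The units digit of 42^n cycles with period 4: 2, 4, 8, 6, …
579 mod 4 = 3, so the last digit matches 2^3 = 8.

8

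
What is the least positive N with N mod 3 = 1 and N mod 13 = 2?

Since 13·1 ≡ 1 (mod 3), take x = 2 + 13·((1−2)·1 mod 3) = 2 + 13·2 = 28.
Check: 28 mod 3 = 1, 28 mod 13 = 2.

28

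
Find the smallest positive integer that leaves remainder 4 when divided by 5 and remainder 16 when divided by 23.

39

Since 23·2 ≡ 1 (mod 5), take x = 16 + 23·((4−16)·2 mod 5) = 16 + 23·1 = 39.
Check: 39 mod 5 = 4, 39 mod 23 = 16.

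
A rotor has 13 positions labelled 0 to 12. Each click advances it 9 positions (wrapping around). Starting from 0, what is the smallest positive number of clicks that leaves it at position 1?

9·3 = 27 = 2·13 + 1, so 9⁻¹ ≡ 3 (mod 13).

3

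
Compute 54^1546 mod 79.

42

Successive squares of 54 mod 79: 54^1≡54, 54^2≡72, 54^4≡49, 54^8≡31, 54^16≡13, 54^32≡11, 54^64≡42, 54^128≡26, 54^256≡44, 54^512≡40, 54^1024≡20.
1546 = 2 + 8 + 512 + 1024, so 54^1546 ≡ 72·31·40·20 ≡ 42 (mod 79).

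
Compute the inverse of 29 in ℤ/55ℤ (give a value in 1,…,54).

55 = 1·29 + 26
29 = 1·26 + 3
26 = 8·3 + 2
3 = 1·2 + 1
2 = 2·1 + 0
Back-substituting gives 29·19 ≡ 1 (mod 55).

19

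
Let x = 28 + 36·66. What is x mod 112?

52

36·66 = 2376.
2376 mod 112 = 24 (since 21·112 = 2352).
(28 + 24) mod 112 = 52.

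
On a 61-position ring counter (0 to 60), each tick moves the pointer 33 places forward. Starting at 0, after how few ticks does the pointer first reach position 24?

34

33⁻¹ ≡ 37 (mod 61) because 33·37 = 1221 = 20·61 + 1.
Multiplying both sides by 37: x ≡ 37·24 = 888 ≡ 34 (mod 61).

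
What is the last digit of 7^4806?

Last digits of 7^n: 7, 9, 3, 1 (period 4).
4806 leaves remainder 2 on division by 4, so 7^4806 ends in 9.

9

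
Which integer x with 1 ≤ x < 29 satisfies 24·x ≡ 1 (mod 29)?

23

24·23 = 552 = 19·29 + 1, so 24⁻¹ ≡ 23 (mod 29).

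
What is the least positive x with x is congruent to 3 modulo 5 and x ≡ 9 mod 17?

43

x ≡ 3 (mod 5) gives x ∈ {3, 8, 13, 18, 23, 28, 33, 38, …}.
The first of these with x mod 17 = 9 is 43.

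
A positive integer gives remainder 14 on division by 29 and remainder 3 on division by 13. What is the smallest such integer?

159

x ≡ 3 (mod 13) gives x ∈ {3, 16, 29, 42, 55, 68, 81, 94, …}.
The first of these with x mod 29 = 14 is 159.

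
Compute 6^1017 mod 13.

Successive squares of 6 mod 13: 6^1≡6, 6^2≡10, 6^4≡9, 6^8≡3, 6^16≡9, 6^32≡3, 6^64≡9, 6^128≡3, 6^256≡9, 6^512≡3.
Since 1017 = 1 + 8 + 16 + 32 + 64 + 128 + 256 + 512 in binary, 6^1017 ≡ 6·3·9·3·9·3·9·3 ≡ 5 (mod 13).

5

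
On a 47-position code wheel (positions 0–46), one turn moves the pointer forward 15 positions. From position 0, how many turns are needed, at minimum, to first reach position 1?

22

47 = 3·15 + 2
15 = 7·2 + 1
2 = 2·1 + 0
Back-substituting gives 15·22 ≡ 1 (mod 47).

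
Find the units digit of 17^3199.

3

Last digits of 7^n: 7, 9, 3, 1 (period 4).
3199 leaves remainder 3 on division by 4, so 17^3199 ends in 3.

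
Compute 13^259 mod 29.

Successive squares of 13 mod 29: 13^1≡13, 13^2≡24, 13^4≡25, 13^8≡16, 13^16≡24, 13^32≡25, 13^64≡16, 13^128≡24, 13^256≡25.
259 = 1 + 2 + 256, so 13^259 ≡ 13·24·25 ≡ 28 (mod 29).

28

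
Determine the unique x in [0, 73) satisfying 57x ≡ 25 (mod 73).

3

57⁻¹ ≡ 41 (mod 73) because 57·41 = 2337 = 32·73 + 1.
So x ≡ 41·25 = 1025 ≡ 3 (mod 73).
Check: 57·3 = 171 = 2·73 + 25.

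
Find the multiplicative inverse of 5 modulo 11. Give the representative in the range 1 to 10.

9

5·9 = 45 = 4·11 + 1, so 5⁻¹ ≡ 9 (mod 11).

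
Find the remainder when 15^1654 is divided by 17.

13

Successive squares of 15 mod 17: 15^1≡15, 15^2≡4, 15^4≡16, 15^8≡1, 15^16≡1, 15^32≡1, 15^64≡1, 15^128≡1, 15^256≡1, 15^512≡1, 15^1024≡1.
Since 1654 = 2 + 4 + 16 + 32 + 64 + 512 + 1024 in binary, 15^1654 ≡ 4·16·1·1·1·1·1 ≡ 13 (mod 17).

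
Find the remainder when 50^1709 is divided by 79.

76

Square-and-reduce mod 79: 50^1≡50, 50^2≡51, 50^4≡73, 50^8≡36, 50^16≡32, 50^32≡76, 50^64≡9, 50^128≡2, 50^256≡4, 50^512≡16, 50^1024≡19.
Since 1709 = 1 + 4 + 8 + 32 + 128 + 512 + 1024 in binary, 50^1709 ≡ 50·73·36·76·2·16·19 ≡ 76 (mod 79).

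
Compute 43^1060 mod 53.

13

Square-and-reduce mod 53: 43^1≡43, 43^2≡47, 43^4≡36, 43^8≡24, 43^16≡46, 43^32≡49, 43^64≡16, 43^128≡44, 43^256≡28, 43^512≡42, 43^1024≡15.
1060 = 4 + 32 + 1024, so 43^1060 ≡ 36·49·15 ≡ 13 (mod 53).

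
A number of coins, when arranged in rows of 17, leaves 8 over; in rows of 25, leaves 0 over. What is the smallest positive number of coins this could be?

x ≡ 8 (mod 17) gives x ∈ {8, 25}.
The first of these with x mod 25 = 0 is 25.

25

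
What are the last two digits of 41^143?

By repeated squaring mod 100: 41^1≡41, 41^2≡81, 41^4≡61, 41^8≡21, 41^16≡41, 41^32≡81, 41^64≡61, 41^128≡21.
143 = 1 + 2 + 4 + 8 + 128, so 41^143 ≡ 41·81·61·21·21 ≡ 21 (mod 100).

21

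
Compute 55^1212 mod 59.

Square-and-reduce mod 59: 55^1≡55, 55^2≡16, 55^4≡20, 55^8≡46, 55^16≡51, 55^32≡5, 55^64≡25, 55^128≡35, 55^256≡45, 55^512≡19, 55^1024≡7.
1212 = 4 + 8 + 16 + 32 + 128 + 1024, so 55^1212 ≡ 20·46·51·5·35·7 ≡ 26 (mod 59).

26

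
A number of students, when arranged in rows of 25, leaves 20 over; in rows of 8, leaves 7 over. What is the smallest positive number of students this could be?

x ≡ 7 (mod 8) gives x ∈ {7, 15, 23, 31, 39, 47, 55, 63, …}.
The first of these with x mod 25 = 20 is 95.

95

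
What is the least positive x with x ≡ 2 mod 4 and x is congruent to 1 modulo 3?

Since 3·3 ≡ 1 (mod 4), take x = 1 + 3·((2−1)·3 mod 4) = 1 + 3·3 = 10.
Check: 10 mod 4 = 2, 10 mod 3 = 1.

10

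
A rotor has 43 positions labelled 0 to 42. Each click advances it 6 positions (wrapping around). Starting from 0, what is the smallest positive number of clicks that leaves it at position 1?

43 = 7·6 + 1
6 = 6·1 + 0
Back-substituting gives 6·36 ≡ 1 (mod 43).

36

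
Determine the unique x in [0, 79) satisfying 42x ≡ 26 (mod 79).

42

42⁻¹ ≡ 32 (mod 79) because 42·32 = 1344 = 17·79 + 1.
So x ≡ 32·26 = 832 ≡ 42 (mod 79).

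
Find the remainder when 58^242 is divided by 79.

52

By repeated squaring mod 79: 58^1≡58, 58^2≡46, 58^4≡62, 58^8≡52, 58^16≡18, 58^32≡8, 58^64≡64, 58^128≡67.
242 = 2 + 16 + 32 + 64 + 128, so 58^242 ≡ 46·18·8·64·67 ≡ 52 (mod 79).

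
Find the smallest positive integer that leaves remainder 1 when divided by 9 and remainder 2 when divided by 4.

10

x ≡ 2 (mod 4) gives x ∈ {2, 6, 10}.
The first of these with x mod 9 = 1 is 10.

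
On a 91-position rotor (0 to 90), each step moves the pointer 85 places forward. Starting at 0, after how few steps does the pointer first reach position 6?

85⁻¹ ≡ 15 (mod 91) because 85·15 = 1275 = 14·91 + 1.
So x ≡ 15·6 = 90 ≡ 90 (mod 91).

90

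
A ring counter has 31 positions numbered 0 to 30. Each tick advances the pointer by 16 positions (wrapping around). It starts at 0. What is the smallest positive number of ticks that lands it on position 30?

The inverse of 16 mod 31 is 2 (since 16·2 = 32 ≡ 1).
Multiplying both sides by 2: x ≡ 2·30 = 60 ≡ 29 (mod 31).

29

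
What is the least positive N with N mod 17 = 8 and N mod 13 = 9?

178

x ≡ 9 (mod 13) gives x ∈ {9, 22, 35, 48, 61, 74, 87, 100, …}.
The first of these with x mod 17 = 8 is 178.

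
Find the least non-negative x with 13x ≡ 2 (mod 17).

8

The inverse of 13 mod 17 is 4 (since 13·4 = 52 ≡ 1).
Multiplying both sides by 4: x ≡ 4·2 = 8 ≡ 8 (mod 17).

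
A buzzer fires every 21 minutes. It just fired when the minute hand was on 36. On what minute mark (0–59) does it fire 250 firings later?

6

250·21 = 5250.
5250 mod 60 = 30 (since 87·60 = 5220).
(36 + 30) mod 60 = 6.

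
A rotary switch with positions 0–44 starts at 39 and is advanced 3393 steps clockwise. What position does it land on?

Dividing 3393 by 45 gives quotient 75 and remainder 18.
(39 + 18) mod 45 = 12.

12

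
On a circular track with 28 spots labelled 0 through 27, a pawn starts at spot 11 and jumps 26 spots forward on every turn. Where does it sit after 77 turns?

25

77·26 = 2002.
Dividing 2002 by 28 gives quotient 71 and remainder 14.
(11 + 14) mod 28 = 25.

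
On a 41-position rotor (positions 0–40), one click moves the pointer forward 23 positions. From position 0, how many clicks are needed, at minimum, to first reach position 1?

25

23·25 = 575 = 14·41 + 1, so 23⁻¹ ≡ 25 (mod 41).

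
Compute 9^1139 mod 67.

Square-and-reduce mod 67: 9^1≡9, 9^2≡14, 9^4≡62, 9^8≡25, 9^16≡22, 9^32≡15, 9^64≡24, 9^128≡40, 9^256≡59, 9^512≡64, 9^1024≡9.
Since 1139 = 1 + 2 + 16 + 32 + 64 + 1024 in binary, 9^1139 ≡ 9·14·22·15·24·9 ≡ 64 (mod 67).

64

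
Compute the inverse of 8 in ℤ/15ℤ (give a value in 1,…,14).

8·2 = 16 = 1·15 + 1, so 8⁻¹ ≡ 2 (mod 15).

2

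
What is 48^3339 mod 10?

The units digit of 48^n cycles with period 4: 8, 4, 2, 6, …
3339 leaves remainder 3 on division by 4, so 48^3339 ends in 2.

2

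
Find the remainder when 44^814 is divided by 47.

Successive squares of 44 mod 47: 44^1≡44, 44^2≡9, 44^4≡34, 44^8≡28, 44^16≡32, 44^32≡37, 44^64≡6, 44^128≡36, 44^256≡27, 44^512≡24.
814 = 2 + 4 + 8 + 32 + 256 + 512, so 44^814 ≡ 9·34·28·37·27·24 ≡ 37 (mod 47).

37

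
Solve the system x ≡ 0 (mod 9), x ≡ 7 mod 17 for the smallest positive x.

126

Since 17·8 ≡ 1 (mod 9), take x = 7 + 17·((0−7)·8 mod 9) = 7 + 17·7 = 126.
Check: 126 mod 9 = 0, 126 mod 17 = 7.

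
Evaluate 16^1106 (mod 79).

11

Square-and-reduce mod 79: 16^1≡16, 16^2≡19, 16^4≡45, 16^8≡50, 16^16≡51, 16^32≡73, 16^64≡36, 16^128≡32, 16^256≡76, 16^512≡9, 16^1024≡2.
1106 = 2 + 16 + 64 + 1024, so 16^1106 ≡ 19·51·36·2 ≡ 11 (mod 79).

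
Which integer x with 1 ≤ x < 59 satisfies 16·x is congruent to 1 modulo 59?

48

16·48 = 768 = 13·59 + 1, so 16⁻¹ ≡ 48 (mod 59).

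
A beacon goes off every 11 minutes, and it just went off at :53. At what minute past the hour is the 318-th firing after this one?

11

318·11 = 3498.
Dividing 3498 by 60 gives quotient 58 and remainder 18.
(53 + 18) mod 60 = 11.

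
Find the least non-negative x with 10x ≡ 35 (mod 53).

The inverse of 10 mod 53 is 16 (since 10·16 = 160 ≡ 1).
Multiplying both sides by 16: x ≡ 16·35 = 560 ≡ 30 (mod 53).

30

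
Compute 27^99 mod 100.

63

By repeated squaring mod 100: 27^1≡27, 27^2≡29, 27^4≡41, 27^8≡81, 27^16≡61, 27^32≡21, 27^64≡41.
99 = 1 + 2 + 32 + 64, so 27^99 ≡ 27·29·21·41 ≡ 63 (mod 100).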